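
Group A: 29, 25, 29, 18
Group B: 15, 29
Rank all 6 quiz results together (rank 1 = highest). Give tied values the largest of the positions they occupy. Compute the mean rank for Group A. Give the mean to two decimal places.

3.75

Sorted (descending): 29, 29, 29, 25, 18, 15
The 3 values of 29 occupy positions 1–3 → each gets rank 3.
Group A values → pooled ranks: 29→3, 25→4, 29→3, 18→5
Mean rank = (3 + 4 + 3 + 5) / 4 = 3.75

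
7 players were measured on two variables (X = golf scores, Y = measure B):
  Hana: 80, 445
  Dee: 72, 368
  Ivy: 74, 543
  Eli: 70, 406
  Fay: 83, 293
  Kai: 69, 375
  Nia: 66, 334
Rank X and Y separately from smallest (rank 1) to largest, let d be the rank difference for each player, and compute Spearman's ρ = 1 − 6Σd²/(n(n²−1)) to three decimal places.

Ranks of variable 1: 6, 4, 5, 3, 7, 2, 1
Ranks of variable 2: 6, 3, 7, 5, 1, 4, 2
d = r₁ − r₂: 0, 1, -2, -2, 6, -2, -1
d²: 0, 1, 4, 4, 36, 4, 1; Σd² = 50
ρ = 1 − 6·50/(7·48) = 1 − 300/336 = 0.107

0.107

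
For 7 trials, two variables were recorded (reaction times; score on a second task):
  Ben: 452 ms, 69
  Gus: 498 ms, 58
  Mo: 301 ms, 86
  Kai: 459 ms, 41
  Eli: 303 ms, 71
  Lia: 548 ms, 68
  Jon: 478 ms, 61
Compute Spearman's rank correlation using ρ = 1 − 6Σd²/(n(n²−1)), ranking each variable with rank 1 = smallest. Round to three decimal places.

Ranks of variable 1: 3, 6, 1, 4, 2, 7, 5
Ranks of variable 2: 5, 2, 7, 1, 6, 4, 3
d = r₁ − r₂: -2, 4, -6, 3, -4, 3, 2
d²: 4, 16, 36, 9, 16, 9, 4; Σd² = 94
ρ = 1 − 6·94/(7·48) = 1 − 564/336 = -0.679

-0.679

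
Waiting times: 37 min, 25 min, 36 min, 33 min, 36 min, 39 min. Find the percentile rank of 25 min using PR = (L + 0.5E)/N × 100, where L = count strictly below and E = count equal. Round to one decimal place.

8.3

N = 6.
Strictly below 25: 0. Equal to 25: 1.
PR = (0 + 0.5·1)/6 × 100 = 8.3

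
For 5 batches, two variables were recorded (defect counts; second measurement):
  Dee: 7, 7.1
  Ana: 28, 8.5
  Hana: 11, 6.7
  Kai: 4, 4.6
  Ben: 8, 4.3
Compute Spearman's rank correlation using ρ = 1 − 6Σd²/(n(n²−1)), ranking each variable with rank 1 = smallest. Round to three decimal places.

0.500

Ranks of variable 1: 2, 5, 4, 1, 3
Ranks of variable 2: 4, 5, 3, 2, 1
d = r₁ − r₂: -2, 0, 1, -1, 2
d²: 4, 0, 1, 1, 4; Σd² = 10
ρ = 1 − 6·10/(5·24) = 1 − 60/120 = 0.500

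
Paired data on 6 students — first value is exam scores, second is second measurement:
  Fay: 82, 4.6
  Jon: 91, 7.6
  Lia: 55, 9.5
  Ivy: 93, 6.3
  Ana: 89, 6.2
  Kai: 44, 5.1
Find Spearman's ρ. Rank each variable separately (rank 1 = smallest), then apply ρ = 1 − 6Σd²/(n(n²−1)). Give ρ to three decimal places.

0.257

Ranks of variable 1: 3, 5, 2, 6, 4, 1
Ranks of variable 2: 1, 5, 6, 4, 3, 2
d = r₁ − r₂: 2, 0, -4, 2, 1, -1
d²: 4, 0, 16, 4, 1, 1; Σd² = 26
ρ = 1 − 6·26/(6·35) = 1 − 156/210 = 0.257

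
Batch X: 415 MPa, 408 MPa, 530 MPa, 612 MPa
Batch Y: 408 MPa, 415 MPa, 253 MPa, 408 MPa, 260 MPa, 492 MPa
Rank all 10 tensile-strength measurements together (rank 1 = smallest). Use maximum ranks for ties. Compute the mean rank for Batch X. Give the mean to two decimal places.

Sorted (ascending): 253, 260, 408, 408, 408, 415, 415, 492, 530, 612
The 3 values of 408 occupy positions 3–5 → each gets rank 5.
The 2 values of 415 occupy positions 6–7 → each gets rank 7.
Batch X values → pooled ranks: 415→7, 408→5, 530→9, 612→10
Mean rank = (7 + 5 + 9 + 10) / 4 = 7.75

7.75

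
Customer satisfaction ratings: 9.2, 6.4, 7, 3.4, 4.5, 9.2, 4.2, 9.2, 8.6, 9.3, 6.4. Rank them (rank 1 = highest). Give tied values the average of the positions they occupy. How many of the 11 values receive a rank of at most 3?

4

Sorted (descending): 9.3, 9.2, 9.2, 9.2, 8.6, 7, 6.4, 6.4, 4.5, 4.2, 3.4
The 3 values of 9.2 occupy positions 2–4 → average rank 3.
The 2 values of 6.4 occupy positions 7–8 → average rank (7+8)/2 = 7.5.
Ranks ≤ 3: {1, 3, 3, 3} → 4 values.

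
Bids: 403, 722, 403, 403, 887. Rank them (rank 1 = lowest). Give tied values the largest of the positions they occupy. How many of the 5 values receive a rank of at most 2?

0

Sorted (ascending): 403, 403, 403, 722, 887
The 3 values of 403 occupy positions 1–3 → each gets rank 3.
Ranks ≤ 2: {} → 0 values.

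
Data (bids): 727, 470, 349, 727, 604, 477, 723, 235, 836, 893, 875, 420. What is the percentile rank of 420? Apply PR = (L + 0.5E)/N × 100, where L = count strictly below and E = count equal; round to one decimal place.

20.8

N = 12.
Strictly below 420: 2. Equal to 420: 1.
PR = (2 + 0.5·1)/12 × 100 = 20.8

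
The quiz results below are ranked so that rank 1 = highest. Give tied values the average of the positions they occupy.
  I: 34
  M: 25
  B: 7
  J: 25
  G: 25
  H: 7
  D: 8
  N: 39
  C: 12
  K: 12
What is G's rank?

4

Sorted (descending): 39, 34, 25, 25, 25, 12, 12, 8, 7, 7
The 3 values of 25 occupy positions 3–5 → average rank 4.
The 2 values of 12 occupy positions 6–7 → average rank (6+7)/2 = 6.5.
The 2 values of 7 occupy positions 9–10 → average rank (9+10)/2 = 9.5.
G has value 25 → rank 4.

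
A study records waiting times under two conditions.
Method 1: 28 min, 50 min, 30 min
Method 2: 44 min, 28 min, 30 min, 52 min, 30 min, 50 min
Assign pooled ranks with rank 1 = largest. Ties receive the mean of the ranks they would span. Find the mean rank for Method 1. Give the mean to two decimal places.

Sorted (descending): 52, 50, 50, 44, 30, 30, 30, 28, 28
The 2 values of 50 occupy positions 2–3 → average rank (2+3)/2 = 2.5.
The 3 values of 30 occupy positions 5–7 → average rank 6.
The 2 values of 28 occupy positions 8–9 → average rank (8+9)/2 = 8.5.
Method 1 values → pooled ranks: 28→8.5, 50→2.5, 30→6
Mean rank = (8.5 + 2.5 + 6) / 3 = 5.67

5.67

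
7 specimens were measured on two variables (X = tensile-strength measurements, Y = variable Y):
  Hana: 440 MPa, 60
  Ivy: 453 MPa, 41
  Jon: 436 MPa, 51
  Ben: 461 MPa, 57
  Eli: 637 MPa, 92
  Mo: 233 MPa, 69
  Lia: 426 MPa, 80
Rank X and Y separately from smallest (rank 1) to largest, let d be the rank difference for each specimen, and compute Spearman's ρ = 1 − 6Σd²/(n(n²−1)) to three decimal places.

-0.036

Ranks of variable 1: 4, 5, 3, 6, 7, 1, 2
Ranks of variable 2: 4, 1, 2, 3, 7, 5, 6
d = r₁ − r₂: 0, 4, 1, 3, 0, -4, -4
d²: 0, 16, 1, 9, 0, 16, 16; Σd² = 58
ρ = 1 − 6·58/(7·48) = 1 − 348/336 = -0.036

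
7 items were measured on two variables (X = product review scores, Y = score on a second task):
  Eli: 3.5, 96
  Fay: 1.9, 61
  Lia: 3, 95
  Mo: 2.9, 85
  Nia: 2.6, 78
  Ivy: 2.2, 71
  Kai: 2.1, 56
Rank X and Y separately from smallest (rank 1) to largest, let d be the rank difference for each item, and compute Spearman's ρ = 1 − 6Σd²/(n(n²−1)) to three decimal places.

0.964

Ranks of variable 1: 7, 1, 6, 5, 4, 3, 2
Ranks of variable 2: 7, 2, 6, 5, 4, 3, 1
d = r₁ − r₂: 0, -1, 0, 0, 0, 0, 1
d²: 0, 1, 0, 0, 0, 0, 1; Σd² = 2
ρ = 1 − 6·2/(7·48) = 1 − 12/336 = 0.964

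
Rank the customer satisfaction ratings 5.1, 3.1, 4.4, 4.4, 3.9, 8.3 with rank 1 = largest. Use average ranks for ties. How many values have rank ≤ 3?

Sorted (descending): 8.3, 5.1, 4.4, 4.4, 3.9, 3.1
The 2 values of 4.4 occupy positions 3–4 → average rank (3+4)/2 = 3.5.
Ranks ≤ 3: {1, 2} → 2 values.

2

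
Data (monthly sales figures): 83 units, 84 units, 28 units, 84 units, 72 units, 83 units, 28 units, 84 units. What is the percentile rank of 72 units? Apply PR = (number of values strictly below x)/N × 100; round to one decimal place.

25.0

N = 8.
Strictly below 72: 2. Equal to 72: 1.
PR = 2/8 × 100 = 25.0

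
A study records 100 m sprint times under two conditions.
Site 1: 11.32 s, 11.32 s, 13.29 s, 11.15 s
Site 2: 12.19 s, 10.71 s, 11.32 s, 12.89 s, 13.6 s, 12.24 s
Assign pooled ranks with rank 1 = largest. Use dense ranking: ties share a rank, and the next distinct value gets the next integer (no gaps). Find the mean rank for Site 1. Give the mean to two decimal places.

5.25

Sorted (descending): 13.6, 13.29, 12.89, 12.24, 12.19, 11.32, 11.32, 11.32, 11.15, 10.71
The 3 values of 11.32 share dense rank 6.
Remaining distinct values take the next consecutive integers.
Site 1 values → pooled ranks: 11.32→6, 11.32→6, 13.29→2, 11.15→7
Mean rank = (6 + 6 + 2 + 7) / 4 = 5.25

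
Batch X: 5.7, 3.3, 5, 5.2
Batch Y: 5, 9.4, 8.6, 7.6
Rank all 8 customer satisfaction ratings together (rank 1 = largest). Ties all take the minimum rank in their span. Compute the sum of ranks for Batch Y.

Sorted (descending): 9.4, 8.6, 7.6, 5.7, 5.2, 5, 5, 3.3
The 2 values of 5 occupy positions 6–7 → each gets rank 6.
Batch Y values → pooled ranks: 5→6, 9.4→1, 8.6→2, 7.6→3
Rank sum = 6 + 1 + 2 + 3 = 12

12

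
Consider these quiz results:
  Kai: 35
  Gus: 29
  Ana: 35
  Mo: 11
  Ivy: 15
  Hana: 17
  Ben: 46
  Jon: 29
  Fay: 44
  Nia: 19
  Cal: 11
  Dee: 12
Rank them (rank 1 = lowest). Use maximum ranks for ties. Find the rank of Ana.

Sorted (ascending): 11, 11, 12, 15, 17, 19, 29, 29, 35, 35, 44, 46
The 2 values of 11 occupy positions 1–2 → each gets rank 2.
The 2 values of 29 occupy positions 7–8 → each gets rank 8.
The 2 values of 35 occupy positions 9–10 → each gets rank 10.
Ana has value 35 → rank 10.

10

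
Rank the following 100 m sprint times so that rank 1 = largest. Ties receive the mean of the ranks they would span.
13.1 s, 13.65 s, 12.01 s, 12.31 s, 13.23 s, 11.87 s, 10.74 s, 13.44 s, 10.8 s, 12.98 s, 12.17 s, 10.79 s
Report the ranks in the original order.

4, 1, 8, 6, 3, 9, 12, 2, 10, 5, 7, 11

Sorted (descending): 13.65, 13.44, 13.23, 13.1, 12.98, 12.31, 12.17, 12.01, 11.87, 10.8, 10.79, 10.74
No ties — each value takes its position as its rank.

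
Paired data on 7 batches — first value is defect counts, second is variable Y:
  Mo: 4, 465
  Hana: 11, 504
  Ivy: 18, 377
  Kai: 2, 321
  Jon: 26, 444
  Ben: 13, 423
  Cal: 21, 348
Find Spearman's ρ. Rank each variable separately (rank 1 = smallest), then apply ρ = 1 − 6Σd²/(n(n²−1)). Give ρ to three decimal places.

Ranks of variable 1: 2, 3, 5, 1, 7, 4, 6
Ranks of variable 2: 6, 7, 3, 1, 5, 4, 2
d = r₁ − r₂: -4, -4, 2, 0, 2, 0, 4
d²: 16, 16, 4, 0, 4, 0, 16; Σd² = 56
ρ = 1 − 6·56/(7·48) = 1 − 336/336 = 0.000

0.000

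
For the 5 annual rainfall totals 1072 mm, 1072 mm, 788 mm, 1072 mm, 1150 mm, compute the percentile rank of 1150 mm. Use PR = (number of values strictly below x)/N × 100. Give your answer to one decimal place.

80.0

N = 5.
Strictly below 1150: 4. Equal to 1150: 1.
PR = 4/5 × 100 = 80.0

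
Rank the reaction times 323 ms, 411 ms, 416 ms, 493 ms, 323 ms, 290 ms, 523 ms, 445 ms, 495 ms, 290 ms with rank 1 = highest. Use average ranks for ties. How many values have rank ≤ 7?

Sorted (descending): 523, 495, 493, 445, 416, 411, 323, 323, 290, 290
The 2 values of 323 occupy positions 7–8 → average rank (7+8)/2 = 7.5.
The 2 values of 290 occupy positions 9–10 → average rank (9+10)/2 = 9.5.
Ranks ≤ 7: {1, 2, 3, 4, 5, 6} → 6 values.

6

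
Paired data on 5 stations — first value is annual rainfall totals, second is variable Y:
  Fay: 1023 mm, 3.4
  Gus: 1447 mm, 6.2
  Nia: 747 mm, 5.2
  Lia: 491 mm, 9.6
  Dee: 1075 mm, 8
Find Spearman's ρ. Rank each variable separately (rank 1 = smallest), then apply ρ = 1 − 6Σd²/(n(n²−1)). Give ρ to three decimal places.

-0.200

Ranks of variable 1: 3, 5, 2, 1, 4
Ranks of variable 2: 1, 3, 2, 5, 4
d = r₁ − r₂: 2, 2, 0, -4, 0
d²: 4, 4, 0, 16, 0; Σd² = 24
ρ = 1 − 6·24/(5·24) = 1 − 144/120 = -0.200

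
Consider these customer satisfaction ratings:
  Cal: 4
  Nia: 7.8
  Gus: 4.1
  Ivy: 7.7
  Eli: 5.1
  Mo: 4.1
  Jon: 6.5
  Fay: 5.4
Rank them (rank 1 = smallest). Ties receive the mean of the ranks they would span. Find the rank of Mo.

Sorted (ascending): 4, 4.1, 4.1, 5.1, 5.4, 6.5, 7.7, 7.8
The 2 values of 4.1 occupy positions 2–3 → average rank (2+3)/2 = 2.5.
Mo has value 4.1 → rank 2.5.

2.5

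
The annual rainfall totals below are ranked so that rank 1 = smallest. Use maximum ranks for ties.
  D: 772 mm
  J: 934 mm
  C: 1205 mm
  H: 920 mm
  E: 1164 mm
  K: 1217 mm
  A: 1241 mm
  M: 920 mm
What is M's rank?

3

Sorted (ascending): 772, 920, 920, 934, 1164, 1205, 1217, 1241
The 2 values of 920 occupy positions 2–3 → each gets rank 3.
M has value 920 mm → rank 3.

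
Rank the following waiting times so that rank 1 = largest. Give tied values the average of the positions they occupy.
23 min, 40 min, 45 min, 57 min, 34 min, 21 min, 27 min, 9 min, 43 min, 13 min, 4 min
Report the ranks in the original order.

Sorted (descending): 57, 45, 43, 40, 34, 27, 23, 21, 13, 9, 4
No ties — each value takes its position as its rank.

7, 4, 2, 1, 5, 8, 6, 10, 3, 9, 11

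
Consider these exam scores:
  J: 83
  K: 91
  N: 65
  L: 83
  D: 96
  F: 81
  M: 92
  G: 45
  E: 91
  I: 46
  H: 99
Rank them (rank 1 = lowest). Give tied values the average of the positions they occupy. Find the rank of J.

Sorted (ascending): 45, 46, 65, 81, 83, 83, 91, 91, 92, 96, 99
The 2 values of 83 occupy positions 5–6 → average rank (5+6)/2 = 5.5.
The 2 values of 91 occupy positions 7–8 → average rank (7+8)/2 = 7.5.
J has value 83 → rank 5.5.

5.5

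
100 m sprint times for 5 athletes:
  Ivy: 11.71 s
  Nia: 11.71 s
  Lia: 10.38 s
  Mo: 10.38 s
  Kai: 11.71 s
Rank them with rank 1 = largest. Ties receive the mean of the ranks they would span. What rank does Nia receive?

2

Sorted (descending): 11.71, 11.71, 11.71, 10.38, 10.38
The 3 values of 11.71 occupy positions 1–3 → average rank 2.
The 2 values of 10.38 occupy positions 4–5 → average rank (4+5)/2 = 4.5.
Nia has value 11.71 s → rank 2.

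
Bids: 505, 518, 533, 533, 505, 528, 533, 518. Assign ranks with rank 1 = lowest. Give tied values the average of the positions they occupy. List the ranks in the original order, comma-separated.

1.5, 3.5, 7, 7, 1.5, 5, 7, 3.5

Sorted (ascending): 505, 505, 518, 518, 528, 533, 533, 533
The 2 values of 505 occupy positions 1–2 → average rank (1+2)/2 = 1.5.
The 2 values of 518 occupy positions 3–4 → average rank (3+4)/2 = 3.5.
The 3 values of 533 occupy positions 6–8 → average rank 7.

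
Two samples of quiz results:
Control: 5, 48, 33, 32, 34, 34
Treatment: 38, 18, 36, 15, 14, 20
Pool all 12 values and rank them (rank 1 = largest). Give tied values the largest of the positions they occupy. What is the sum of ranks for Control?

Sorted (descending): 48, 38, 36, 34, 34, 33, 32, 20, 18, 15, 14, 5
The 2 values of 34 occupy positions 4–5 → each gets rank 5.
Control values → pooled ranks: 5→12, 48→1, 33→6, 32→7, 34→5, 34→5
Rank sum = 12 + 1 + 6 + 7 + 5 + 5 = 36

36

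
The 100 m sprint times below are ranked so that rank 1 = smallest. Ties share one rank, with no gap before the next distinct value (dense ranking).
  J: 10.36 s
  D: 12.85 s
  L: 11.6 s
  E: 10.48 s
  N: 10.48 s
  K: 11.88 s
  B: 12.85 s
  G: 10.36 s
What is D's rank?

5

Sorted (ascending): 10.36, 10.36, 10.48, 10.48, 11.6, 11.88, 12.85, 12.85
The 2 values of 10.36 share dense rank 1.
The 2 values of 10.48 share dense rank 2.
The 2 values of 12.85 share dense rank 5.
Remaining distinct values take the next consecutive integers.
D has value 12.85 s → rank 5.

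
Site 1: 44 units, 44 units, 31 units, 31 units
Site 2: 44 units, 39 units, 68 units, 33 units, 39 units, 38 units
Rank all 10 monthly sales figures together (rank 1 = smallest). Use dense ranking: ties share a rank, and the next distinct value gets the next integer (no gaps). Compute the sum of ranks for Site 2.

Sorted (ascending): 31, 31, 33, 38, 39, 39, 44, 44, 44, 68
The 2 values of 31 share dense rank 1.
The 2 values of 39 share dense rank 4.
The 3 values of 44 share dense rank 5.
Remaining distinct values take the next consecutive integers.
Site 2 values → pooled ranks: 44→5, 39→4, 68→6, 33→2, 39→4, 38→3
Rank sum = 5 + 4 + 6 + 2 + 4 + 3 = 24

24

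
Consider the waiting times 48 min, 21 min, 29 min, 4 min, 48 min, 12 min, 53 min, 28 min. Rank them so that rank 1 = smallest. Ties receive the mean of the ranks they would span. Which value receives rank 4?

Sorted (ascending): 4, 12, 21, 28, 29, 48, 48, 53
The 2 values of 48 occupy positions 6–7 → average rank (6+7)/2 = 6.5.
Rank 4 → value 28.

28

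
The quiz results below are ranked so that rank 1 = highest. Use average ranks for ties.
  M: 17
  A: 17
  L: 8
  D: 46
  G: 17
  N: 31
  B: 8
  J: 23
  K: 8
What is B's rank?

8

Sorted (descending): 46, 31, 23, 17, 17, 17, 8, 8, 8
The 3 values of 17 occupy positions 4–6 → average rank 5.
The 3 values of 8 occupy positions 7–9 → average rank 8.
B has value 8 → rank 8.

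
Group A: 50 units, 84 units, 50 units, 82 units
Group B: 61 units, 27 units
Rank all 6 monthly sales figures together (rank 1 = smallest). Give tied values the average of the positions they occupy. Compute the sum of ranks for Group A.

Sorted (ascending): 27, 50, 50, 61, 82, 84
The 2 values of 50 occupy positions 2–3 → average rank (2+3)/2 = 2.5.
Group A values → pooled ranks: 50→2.5, 84→6, 50→2.5, 82→5
Rank sum = 2.5 + 6 + 2.5 + 5 = 16

16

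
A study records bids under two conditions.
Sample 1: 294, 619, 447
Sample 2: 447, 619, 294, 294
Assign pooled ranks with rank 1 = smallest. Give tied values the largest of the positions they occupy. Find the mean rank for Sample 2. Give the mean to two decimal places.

Sorted (ascending): 294, 294, 294, 447, 447, 619, 619
The 3 values of 294 occupy positions 1–3 → each gets rank 3.
The 2 values of 447 occupy positions 4–5 → each gets rank 5.
The 2 values of 619 occupy positions 6–7 → each gets rank 7.
Sample 2 values → pooled ranks: 447→5, 619→7, 294→3, 294→3
Mean rank = (5 + 7 + 3 + 3) / 4 = 4.50

4.50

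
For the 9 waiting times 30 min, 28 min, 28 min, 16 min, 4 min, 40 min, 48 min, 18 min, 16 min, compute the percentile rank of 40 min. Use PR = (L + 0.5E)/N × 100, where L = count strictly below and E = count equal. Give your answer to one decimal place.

83.3

N = 9.
Strictly below 40: 7. Equal to 40: 1.
PR = (7 + 0.5·1)/9 × 100 = 83.3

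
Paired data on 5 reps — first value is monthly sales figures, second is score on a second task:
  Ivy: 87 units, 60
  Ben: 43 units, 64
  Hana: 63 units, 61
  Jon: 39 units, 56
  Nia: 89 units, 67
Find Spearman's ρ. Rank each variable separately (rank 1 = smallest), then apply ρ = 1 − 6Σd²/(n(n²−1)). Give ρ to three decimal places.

Ranks of variable 1: 4, 2, 3, 1, 5
Ranks of variable 2: 2, 4, 3, 1, 5
d = r₁ − r₂: 2, -2, 0, 0, 0
d²: 4, 4, 0, 0, 0; Σd² = 8
ρ = 1 − 6·8/(5·24) = 1 − 48/120 = 0.600

0.600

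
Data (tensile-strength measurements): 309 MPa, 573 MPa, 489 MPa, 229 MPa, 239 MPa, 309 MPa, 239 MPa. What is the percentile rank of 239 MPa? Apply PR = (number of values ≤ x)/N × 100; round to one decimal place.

42.9

N = 7.
Strictly below 239: 1. Equal to 239: 2.
PR = 3/7 × 100 = 42.9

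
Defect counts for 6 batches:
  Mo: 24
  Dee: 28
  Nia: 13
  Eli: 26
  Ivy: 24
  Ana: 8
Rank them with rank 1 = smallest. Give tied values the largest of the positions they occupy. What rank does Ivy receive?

4

Sorted (ascending): 8, 13, 24, 24, 26, 28
The 2 values of 24 occupy positions 3–4 → each gets rank 4.
Ivy has value 24 → rank 4.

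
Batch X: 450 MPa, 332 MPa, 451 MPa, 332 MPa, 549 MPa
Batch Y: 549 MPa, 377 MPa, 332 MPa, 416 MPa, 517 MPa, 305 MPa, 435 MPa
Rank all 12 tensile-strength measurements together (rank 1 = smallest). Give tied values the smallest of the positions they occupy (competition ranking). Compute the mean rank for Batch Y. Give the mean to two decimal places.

Sorted (ascending): 305, 332, 332, 332, 377, 416, 435, 450, 451, 517, 549, 549
The 3 values of 332 occupy positions 2–4 → each gets rank 2.
The 2 values of 549 occupy positions 11–12 → each gets rank 11.
Batch Y values → pooled ranks: 549→11, 377→5, 332→2, 416→6, 517→10, 305→1, 435→7
Mean rank = (11 + 5 + 2 + 6 + 10 + 1 + 7) / 7 = 6.00

6.00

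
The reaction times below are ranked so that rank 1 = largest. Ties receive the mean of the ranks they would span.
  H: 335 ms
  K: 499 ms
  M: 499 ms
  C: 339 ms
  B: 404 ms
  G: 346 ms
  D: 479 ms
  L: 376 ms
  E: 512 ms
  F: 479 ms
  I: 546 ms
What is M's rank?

3.5

Sorted (descending): 546, 512, 499, 499, 479, 479, 404, 376, 346, 339, 335
The 2 values of 499 occupy positions 3–4 → average rank (3+4)/2 = 3.5.
The 2 values of 479 occupy positions 5–6 → average rank (5+6)/2 = 5.5.
M has value 499 ms → rank 3.5.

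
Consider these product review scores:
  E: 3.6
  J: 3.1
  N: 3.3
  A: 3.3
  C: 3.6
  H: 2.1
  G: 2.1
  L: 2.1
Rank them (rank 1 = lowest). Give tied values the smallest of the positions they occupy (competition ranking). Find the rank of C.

7

Sorted (ascending): 2.1, 2.1, 2.1, 3.1, 3.3, 3.3, 3.6, 3.6
The 3 values of 2.1 occupy positions 1–3 → each gets rank 1.
The 2 values of 3.3 occupy positions 5–6 → each gets rank 5.
The 2 values of 3.6 occupy positions 7–8 → each gets rank 7.
C has value 3.6 → rank 7.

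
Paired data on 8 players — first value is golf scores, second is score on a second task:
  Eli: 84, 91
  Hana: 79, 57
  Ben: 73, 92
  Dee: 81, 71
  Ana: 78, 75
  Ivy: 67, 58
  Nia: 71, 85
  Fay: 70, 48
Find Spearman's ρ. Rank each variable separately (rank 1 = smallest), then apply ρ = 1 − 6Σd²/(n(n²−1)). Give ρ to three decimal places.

Ranks of variable 1: 8, 6, 4, 7, 5, 1, 3, 2
Ranks of variable 2: 7, 2, 8, 4, 5, 3, 6, 1
d = r₁ − r₂: 1, 4, -4, 3, 0, -2, -3, 1
d²: 1, 16, 16, 9, 0, 4, 9, 1; Σd² = 56
ρ = 1 − 6·56/(8·63) = 1 − 336/504 = 0.333

0.333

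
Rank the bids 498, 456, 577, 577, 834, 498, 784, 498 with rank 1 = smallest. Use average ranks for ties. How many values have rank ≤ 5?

Sorted (ascending): 456, 498, 498, 498, 577, 577, 784, 834
The 3 values of 498 occupy positions 2–4 → average rank 3.
The 2 values of 577 occupy positions 5–6 → average rank (5+6)/2 = 5.5.
Ranks ≤ 5: {1, 3, 3, 3} → 4 values.

4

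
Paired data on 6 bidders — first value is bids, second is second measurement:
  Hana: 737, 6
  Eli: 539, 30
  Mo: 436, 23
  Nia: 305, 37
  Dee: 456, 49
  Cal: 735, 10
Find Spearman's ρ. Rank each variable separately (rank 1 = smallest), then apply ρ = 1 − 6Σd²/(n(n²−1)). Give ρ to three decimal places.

Ranks of variable 1: 6, 4, 2, 1, 3, 5
Ranks of variable 2: 1, 4, 3, 5, 6, 2
d = r₁ − r₂: 5, 0, -1, -4, -3, 3
d²: 25, 0, 1, 16, 9, 9; Σd² = 60
ρ = 1 − 6·60/(6·35) = 1 − 360/210 = -0.714

-0.714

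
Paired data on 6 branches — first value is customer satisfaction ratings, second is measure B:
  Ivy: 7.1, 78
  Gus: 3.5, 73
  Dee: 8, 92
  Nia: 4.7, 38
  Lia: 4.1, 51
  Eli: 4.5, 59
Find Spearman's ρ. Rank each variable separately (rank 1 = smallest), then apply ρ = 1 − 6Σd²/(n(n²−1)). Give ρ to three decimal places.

Ranks of variable 1: 5, 1, 6, 4, 2, 3
Ranks of variable 2: 5, 4, 6, 1, 2, 3
d = r₁ − r₂: 0, -3, 0, 3, 0, 0
d²: 0, 9, 0, 9, 0, 0; Σd² = 18
ρ = 1 − 6·18/(6·35) = 1 − 108/210 = 0.486

0.486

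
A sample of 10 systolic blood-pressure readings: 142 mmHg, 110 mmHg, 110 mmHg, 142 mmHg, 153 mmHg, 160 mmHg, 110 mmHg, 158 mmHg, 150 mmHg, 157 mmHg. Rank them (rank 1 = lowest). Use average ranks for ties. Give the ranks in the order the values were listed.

Sorted (ascending): 110, 110, 110, 142, 142, 150, 153, 157, 158, 160
The 3 values of 110 occupy positions 1–3 → average rank 2.
The 2 values of 142 occupy positions 4–5 → average rank (4+5)/2 = 4.5.

4.5, 2, 2, 4.5, 7, 10, 2, 9, 6, 8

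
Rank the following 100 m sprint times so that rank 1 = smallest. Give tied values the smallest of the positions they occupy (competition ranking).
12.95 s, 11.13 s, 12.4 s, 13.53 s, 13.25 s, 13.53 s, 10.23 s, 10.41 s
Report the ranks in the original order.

Sorted (ascending): 10.23, 10.41, 11.13, 12.4, 12.95, 13.25, 13.53, 13.53
The 2 values of 13.53 occupy positions 7–8 → each gets rank 7.

5, 3, 4, 7, 6, 7, 1, 2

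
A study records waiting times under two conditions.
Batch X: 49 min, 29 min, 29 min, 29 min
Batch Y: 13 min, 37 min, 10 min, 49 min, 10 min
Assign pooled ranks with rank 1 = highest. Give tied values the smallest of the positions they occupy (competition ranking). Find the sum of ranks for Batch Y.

Sorted (descending): 49, 49, 37, 29, 29, 29, 13, 10, 10
The 2 values of 49 occupy positions 1–2 → each gets rank 1.
The 3 values of 29 occupy positions 4–6 → each gets rank 4.
The 2 values of 10 occupy positions 8–9 → each gets rank 8.
Batch Y values → pooled ranks: 13→7, 37→3, 10→8, 49→1, 10→8
Rank sum = 7 + 3 + 8 + 1 + 8 = 27

27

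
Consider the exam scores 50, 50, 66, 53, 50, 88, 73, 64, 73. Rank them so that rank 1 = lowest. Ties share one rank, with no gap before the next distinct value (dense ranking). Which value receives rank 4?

Sorted (ascending): 50, 50, 50, 53, 64, 66, 73, 73, 88
The 3 values of 50 share dense rank 1.
The 2 values of 73 share dense rank 5.
Remaining distinct values take the next consecutive integers.
Rank 4 → value 66.

66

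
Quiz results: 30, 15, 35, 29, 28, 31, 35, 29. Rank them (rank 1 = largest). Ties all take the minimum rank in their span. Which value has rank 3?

31

Sorted (descending): 35, 35, 31, 30, 29, 29, 28, 15
The 2 values of 35 occupy positions 1–2 → each gets rank 1.
The 2 values of 29 occupy positions 5–6 → each gets rank 5.
Rank 3 → value 31.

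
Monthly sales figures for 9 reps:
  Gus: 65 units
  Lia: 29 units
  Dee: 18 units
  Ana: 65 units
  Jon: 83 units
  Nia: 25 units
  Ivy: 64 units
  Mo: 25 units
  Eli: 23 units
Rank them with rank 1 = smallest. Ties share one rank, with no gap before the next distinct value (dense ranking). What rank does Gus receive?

6

Sorted (ascending): 18, 23, 25, 25, 29, 64, 65, 65, 83
The 2 values of 25 share dense rank 3.
The 2 values of 65 share dense rank 6.
Remaining distinct values take the next consecutive integers.
Gus has value 65 units → rank 6.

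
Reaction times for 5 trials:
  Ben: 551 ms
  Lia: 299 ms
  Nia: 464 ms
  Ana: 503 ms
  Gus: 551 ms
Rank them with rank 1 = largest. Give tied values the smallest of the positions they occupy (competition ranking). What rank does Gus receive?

1

Sorted (descending): 551, 551, 503, 464, 299
The 2 values of 551 occupy positions 1–2 → each gets rank 1.
Gus has value 551 ms → rank 1.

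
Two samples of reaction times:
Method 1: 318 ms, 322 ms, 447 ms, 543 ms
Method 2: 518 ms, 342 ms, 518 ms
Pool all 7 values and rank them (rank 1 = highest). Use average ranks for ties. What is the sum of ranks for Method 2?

10

Sorted (descending): 543, 518, 518, 447, 342, 322, 318
The 2 values of 518 occupy positions 2–3 → average rank (2+3)/2 = 2.5.
Method 2 values → pooled ranks: 518→2.5, 342→5, 518→2.5
Rank sum = 2.5 + 5 + 2.5 = 10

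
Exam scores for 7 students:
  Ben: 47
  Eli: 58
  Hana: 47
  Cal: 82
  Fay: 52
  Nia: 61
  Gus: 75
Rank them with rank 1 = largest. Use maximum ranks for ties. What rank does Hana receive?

Sorted (descending): 82, 75, 61, 58, 52, 47, 47
The 2 values of 47 occupy positions 6–7 → each gets rank 7.
Hana has value 47 → rank 7.

7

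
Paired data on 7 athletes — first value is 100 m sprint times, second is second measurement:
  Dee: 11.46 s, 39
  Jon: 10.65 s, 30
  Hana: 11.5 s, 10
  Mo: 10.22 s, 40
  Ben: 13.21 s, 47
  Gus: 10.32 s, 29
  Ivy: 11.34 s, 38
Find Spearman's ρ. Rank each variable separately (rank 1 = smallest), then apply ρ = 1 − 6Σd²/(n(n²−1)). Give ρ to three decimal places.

Ranks of variable 1: 5, 3, 6, 1, 7, 2, 4
Ranks of variable 2: 5, 3, 1, 6, 7, 2, 4
d = r₁ − r₂: 0, 0, 5, -5, 0, 0, 0
d²: 0, 0, 25, 25, 0, 0, 0; Σd² = 50
ρ = 1 − 6·50/(7·48) = 1 − 300/336 = 0.107

0.107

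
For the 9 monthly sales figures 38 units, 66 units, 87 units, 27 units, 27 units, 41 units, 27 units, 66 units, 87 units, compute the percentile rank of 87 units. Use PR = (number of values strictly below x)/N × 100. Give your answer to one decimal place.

77.8

N = 9.
Strictly below 87: 7. Equal to 87: 2.
PR = 7/9 × 100 = 77.8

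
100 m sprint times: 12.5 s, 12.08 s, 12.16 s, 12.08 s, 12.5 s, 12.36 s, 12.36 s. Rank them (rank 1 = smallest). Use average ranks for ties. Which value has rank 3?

Sorted (ascending): 12.08, 12.08, 12.16, 12.36, 12.36, 12.5, 12.5
The 2 values of 12.08 occupy positions 1–2 → average rank (1+2)/2 = 1.5.
The 2 values of 12.36 occupy positions 4–5 → average rank (4+5)/2 = 4.5.
The 2 values of 12.5 occupy positions 6–7 → average rank (6+7)/2 = 6.5.
Rank 3 → value 12.16.

12.16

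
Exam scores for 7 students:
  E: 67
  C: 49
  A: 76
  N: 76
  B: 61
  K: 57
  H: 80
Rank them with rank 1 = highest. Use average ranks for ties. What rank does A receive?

Sorted (descending): 80, 76, 76, 67, 61, 57, 49
The 2 values of 76 occupy positions 2–3 → average rank (2+3)/2 = 2.5.
A has value 76 → rank 2.5.

2.5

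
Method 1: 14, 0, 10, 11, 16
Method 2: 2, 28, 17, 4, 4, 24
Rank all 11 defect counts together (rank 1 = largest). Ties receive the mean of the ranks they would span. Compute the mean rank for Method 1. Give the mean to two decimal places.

6.60

Sorted (descending): 28, 24, 17, 16, 14, 11, 10, 4, 4, 2, 0
The 2 values of 4 occupy positions 8–9 → average rank (8+9)/2 = 8.5.
Method 1 values → pooled ranks: 14→5, 0→11, 10→7, 11→6, 16→4
Mean rank = (5 + 11 + 7 + 6 + 4) / 5 = 6.60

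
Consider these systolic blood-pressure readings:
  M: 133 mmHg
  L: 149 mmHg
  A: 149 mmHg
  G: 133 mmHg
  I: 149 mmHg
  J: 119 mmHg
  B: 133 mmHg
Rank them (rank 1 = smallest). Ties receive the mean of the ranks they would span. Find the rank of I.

6

Sorted (ascending): 119, 133, 133, 133, 149, 149, 149
The 3 values of 133 occupy positions 2–4 → average rank 3.
The 3 values of 149 occupy positions 5–7 → average rank 6.
I has value 149 mmHg → rank 6.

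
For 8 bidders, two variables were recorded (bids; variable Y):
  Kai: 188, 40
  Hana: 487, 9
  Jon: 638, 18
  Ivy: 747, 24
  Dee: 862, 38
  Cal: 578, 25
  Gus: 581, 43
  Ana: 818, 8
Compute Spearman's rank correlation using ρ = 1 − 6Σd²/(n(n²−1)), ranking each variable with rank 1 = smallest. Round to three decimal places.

-0.238

Ranks of variable 1: 1, 2, 5, 6, 8, 3, 4, 7
Ranks of variable 2: 7, 2, 3, 4, 6, 5, 8, 1
d = r₁ − r₂: -6, 0, 2, 2, 2, -2, -4, 6
d²: 36, 0, 4, 4, 4, 4, 16, 36; Σd² = 104
ρ = 1 − 6·104/(8·63) = 1 − 624/504 = -0.238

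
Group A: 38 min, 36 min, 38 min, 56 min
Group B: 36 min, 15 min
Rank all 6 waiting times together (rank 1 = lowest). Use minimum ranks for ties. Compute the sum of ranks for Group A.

16

Sorted (ascending): 15, 36, 36, 38, 38, 56
The 2 values of 36 occupy positions 2–3 → each gets rank 2.
The 2 values of 38 occupy positions 4–5 → each gets rank 4.
Group A values → pooled ranks: 38→4, 36→2, 38→4, 56→6
Rank sum = 4 + 2 + 4 + 6 = 16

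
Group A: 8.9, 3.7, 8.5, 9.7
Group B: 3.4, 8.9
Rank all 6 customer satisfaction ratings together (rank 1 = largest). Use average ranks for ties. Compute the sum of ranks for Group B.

Sorted (descending): 9.7, 8.9, 8.9, 8.5, 3.7, 3.4
The 2 values of 8.9 occupy positions 2–3 → average rank (2+3)/2 = 2.5.
Group B values → pooled ranks: 3.4→6, 8.9→2.5
Rank sum = 6 + 2.5 = 8.5

8.5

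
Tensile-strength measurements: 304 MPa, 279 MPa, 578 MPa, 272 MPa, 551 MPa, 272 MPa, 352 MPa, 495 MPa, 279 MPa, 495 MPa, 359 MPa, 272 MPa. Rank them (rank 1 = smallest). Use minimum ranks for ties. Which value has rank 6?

304

Sorted (ascending): 272, 272, 272, 279, 279, 304, 352, 359, 495, 495, 551, 578
The 3 values of 272 occupy positions 1–3 → each gets rank 1.
The 2 values of 279 occupy positions 4–5 → each gets rank 4.
The 2 values of 495 occupy positions 9–10 → each gets rank 9.
Rank 6 → value 304.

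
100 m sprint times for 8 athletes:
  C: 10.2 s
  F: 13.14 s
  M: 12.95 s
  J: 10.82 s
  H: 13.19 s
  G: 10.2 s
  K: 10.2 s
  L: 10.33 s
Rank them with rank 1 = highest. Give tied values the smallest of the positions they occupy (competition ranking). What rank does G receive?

6

Sorted (descending): 13.19, 13.14, 12.95, 10.82, 10.33, 10.2, 10.2, 10.2
The 3 values of 10.2 occupy positions 6–8 → each gets rank 6.
G has value 10.2 s → rank 6.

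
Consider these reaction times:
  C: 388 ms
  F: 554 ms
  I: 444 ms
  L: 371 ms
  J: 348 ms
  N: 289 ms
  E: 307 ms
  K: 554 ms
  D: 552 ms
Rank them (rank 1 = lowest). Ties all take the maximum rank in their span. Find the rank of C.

5

Sorted (ascending): 289, 307, 348, 371, 388, 444, 552, 554, 554
The 2 values of 554 occupy positions 8–9 → each gets rank 9.
C has value 388 ms → rank 5.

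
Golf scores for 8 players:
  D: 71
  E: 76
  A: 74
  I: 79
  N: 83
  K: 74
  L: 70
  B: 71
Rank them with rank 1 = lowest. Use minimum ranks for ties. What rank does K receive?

Sorted (ascending): 70, 71, 71, 74, 74, 76, 79, 83
The 2 values of 71 occupy positions 2–3 → each gets rank 2.
The 2 values of 74 occupy positions 4–5 → each gets rank 4.
K has value 74 → rank 4.

4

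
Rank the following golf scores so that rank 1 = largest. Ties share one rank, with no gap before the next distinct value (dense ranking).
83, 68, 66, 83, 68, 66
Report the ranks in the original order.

Sorted (descending): 83, 83, 68, 68, 66, 66
The 2 values of 83 share dense rank 1.
The 2 values of 68 share dense rank 2.
The 2 values of 66 share dense rank 3.

1, 2, 3, 1, 2, 3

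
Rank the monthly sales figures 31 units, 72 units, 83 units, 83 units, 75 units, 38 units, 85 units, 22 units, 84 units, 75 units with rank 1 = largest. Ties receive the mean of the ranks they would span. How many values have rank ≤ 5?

Sorted (descending): 85, 84, 83, 83, 75, 75, 72, 38, 31, 22
The 2 values of 83 occupy positions 3–4 → average rank (3+4)/2 = 3.5.
The 2 values of 75 occupy positions 5–6 → average rank (5+6)/2 = 5.5.
Ranks ≤ 5: {1, 2, 3.5, 3.5} → 4 values.

4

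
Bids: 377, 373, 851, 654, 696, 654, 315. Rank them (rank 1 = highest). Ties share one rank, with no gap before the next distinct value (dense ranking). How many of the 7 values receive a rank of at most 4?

5

Sorted (descending): 851, 696, 654, 654, 377, 373, 315
The 2 values of 654 share dense rank 3.
Remaining distinct values take the next consecutive integers.
Ranks ≤ 4: {1, 2, 3, 3, 4} → 5 values.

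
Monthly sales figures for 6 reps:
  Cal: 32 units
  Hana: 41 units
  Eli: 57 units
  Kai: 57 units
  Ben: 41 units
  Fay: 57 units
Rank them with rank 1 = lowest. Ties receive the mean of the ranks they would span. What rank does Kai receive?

5

Sorted (ascending): 32, 41, 41, 57, 57, 57
The 2 values of 41 occupy positions 2–3 → average rank (2+3)/2 = 2.5.
The 3 values of 57 occupy positions 4–6 → average rank 5.
Kai has value 57 units → rank 5.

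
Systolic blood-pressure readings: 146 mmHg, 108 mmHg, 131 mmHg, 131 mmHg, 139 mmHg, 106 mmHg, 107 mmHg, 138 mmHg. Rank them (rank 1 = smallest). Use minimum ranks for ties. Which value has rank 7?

Sorted (ascending): 106, 107, 108, 131, 131, 138, 139, 146
The 2 values of 131 occupy positions 4–5 → each gets rank 4.
Rank 7 → value 139.

139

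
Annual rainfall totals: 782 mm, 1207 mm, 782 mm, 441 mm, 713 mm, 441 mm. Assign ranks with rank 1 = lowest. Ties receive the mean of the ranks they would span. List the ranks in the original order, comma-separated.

4.5, 6, 4.5, 1.5, 3, 1.5

Sorted (ascending): 441, 441, 713, 782, 782, 1207
The 2 values of 441 occupy positions 1–2 → average rank (1+2)/2 = 1.5.
The 2 values of 782 occupy positions 4–5 → average rank (4+5)/2 = 4.5.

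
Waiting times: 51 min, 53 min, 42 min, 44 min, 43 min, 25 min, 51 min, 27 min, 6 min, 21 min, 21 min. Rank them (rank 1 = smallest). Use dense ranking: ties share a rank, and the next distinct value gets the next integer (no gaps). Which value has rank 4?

Sorted (ascending): 6, 21, 21, 25, 27, 42, 43, 44, 51, 51, 53
The 2 values of 21 share dense rank 2.
The 2 values of 51 share dense rank 8.
Remaining distinct values take the next consecutive integers.
Rank 4 → value 27.

27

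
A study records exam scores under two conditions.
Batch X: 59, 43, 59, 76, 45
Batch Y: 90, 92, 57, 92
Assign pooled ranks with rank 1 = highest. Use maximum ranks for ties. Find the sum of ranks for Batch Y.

Sorted (descending): 92, 92, 90, 76, 59, 59, 57, 45, 43
The 2 values of 92 occupy positions 1–2 → each gets rank 2.
The 2 values of 59 occupy positions 5–6 → each gets rank 6.
Batch Y values → pooled ranks: 90→3, 92→2, 57→7, 92→2
Rank sum = 3 + 2 + 7 + 2 = 14

14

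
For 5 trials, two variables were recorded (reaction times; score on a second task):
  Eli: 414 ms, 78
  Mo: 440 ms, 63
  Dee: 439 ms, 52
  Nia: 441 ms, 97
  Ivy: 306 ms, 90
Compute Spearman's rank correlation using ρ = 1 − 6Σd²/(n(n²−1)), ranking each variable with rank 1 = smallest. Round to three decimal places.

0.100

Ranks of variable 1: 2, 4, 3, 5, 1
Ranks of variable 2: 3, 2, 1, 5, 4
d = r₁ − r₂: -1, 2, 2, 0, -3
d²: 1, 4, 4, 0, 9; Σd² = 18
ρ = 1 − 6·18/(5·24) = 1 − 108/120 = 0.100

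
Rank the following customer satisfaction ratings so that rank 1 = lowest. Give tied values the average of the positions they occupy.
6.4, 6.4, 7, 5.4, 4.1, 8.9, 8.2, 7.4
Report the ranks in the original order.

3.5, 3.5, 5, 2, 1, 8, 7, 6

Sorted (ascending): 4.1, 5.4, 6.4, 6.4, 7, 7.4, 8.2, 8.9
The 2 values of 6.4 occupy positions 3–4 → average rank (3+4)/2 = 3.5.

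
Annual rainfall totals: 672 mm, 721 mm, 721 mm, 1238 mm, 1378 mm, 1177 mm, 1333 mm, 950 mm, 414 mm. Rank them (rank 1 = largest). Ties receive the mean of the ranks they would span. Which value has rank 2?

Sorted (descending): 1378, 1333, 1238, 1177, 950, 721, 721, 672, 414
The 2 values of 721 occupy positions 6–7 → average rank (6+7)/2 = 6.5.
Rank 2 → value 1333.

1333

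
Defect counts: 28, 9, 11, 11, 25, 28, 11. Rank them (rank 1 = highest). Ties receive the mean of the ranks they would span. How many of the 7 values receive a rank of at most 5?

6

Sorted (descending): 28, 28, 25, 11, 11, 11, 9
The 2 values of 28 occupy positions 1–2 → average rank (1+2)/2 = 1.5.
The 3 values of 11 occupy positions 4–6 → average rank 5.
Ranks ≤ 5: {1.5, 1.5, 3, 5, 5, 5} → 6 values.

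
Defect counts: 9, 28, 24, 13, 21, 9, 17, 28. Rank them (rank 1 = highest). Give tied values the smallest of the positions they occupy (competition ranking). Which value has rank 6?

Sorted (descending): 28, 28, 24, 21, 17, 13, 9, 9
The 2 values of 28 occupy positions 1–2 → each gets rank 1.
The 2 values of 9 occupy positions 7–8 → each gets rank 7.
Rank 6 → value 13.

13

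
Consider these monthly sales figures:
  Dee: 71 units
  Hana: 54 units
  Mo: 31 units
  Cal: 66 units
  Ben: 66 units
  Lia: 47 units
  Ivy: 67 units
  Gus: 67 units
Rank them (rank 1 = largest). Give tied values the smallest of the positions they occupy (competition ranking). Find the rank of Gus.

Sorted (descending): 71, 67, 67, 66, 66, 54, 47, 31
The 2 values of 67 occupy positions 2–3 → each gets rank 2.
The 2 values of 66 occupy positions 4–5 → each gets rank 4.
Gus has value 67 units → rank 2.

2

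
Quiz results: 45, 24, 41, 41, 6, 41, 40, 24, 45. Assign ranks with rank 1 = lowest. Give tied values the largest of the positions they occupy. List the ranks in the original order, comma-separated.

Sorted (ascending): 6, 24, 24, 40, 41, 41, 41, 45, 45
The 2 values of 24 occupy positions 2–3 → each gets rank 3.
The 3 values of 41 occupy positions 5–7 → each gets rank 7.
The 2 values of 45 occupy positions 8–9 → each gets rank 9.

9, 3, 7, 7, 1, 7, 4, 3, 9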